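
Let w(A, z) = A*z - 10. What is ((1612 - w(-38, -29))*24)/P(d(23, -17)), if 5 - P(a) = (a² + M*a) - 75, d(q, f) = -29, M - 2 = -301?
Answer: -520/393 ≈ -1.3232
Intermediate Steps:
M = -299 (M = 2 - 301 = -299)
w(A, z) = -10 + A*z
P(a) = 80 - a² + 299*a (P(a) = 5 - ((a² - 299*a) - 75) = 5 - (-75 + a² - 299*a) = 5 + (75 - a² + 299*a) = 80 - a² + 299*a)
((1612 - w(-38, -29))*24)/P(d(23, -17)) = ((1612 - (-10 - 38*(-29)))*24)/(80 - 1*(-29)² + 299*(-29)) = ((1612 - (-10 + 1102))*24)/(80 - 1*841 - 8671) = ((1612 - 1*1092)*24)/(80 - 841 - 8671) = ((1612 - 1092)*24)/(-9432) = (520*24)*(-1/9432) = 12480*(-1/9432) = -520/393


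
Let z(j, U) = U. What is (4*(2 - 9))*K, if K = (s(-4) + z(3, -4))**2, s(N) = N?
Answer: -1792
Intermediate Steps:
K = 64 (K = (-4 - 4)**2 = (-8)**2 = 64)
(4*(2 - 9))*K = (4*(2 - 9))*64 = (4*(-7))*64 = -28*64 = -1792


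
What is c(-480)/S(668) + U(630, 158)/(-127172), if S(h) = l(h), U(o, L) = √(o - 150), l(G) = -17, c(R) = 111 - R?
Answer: -591/17 - √30/31793 ≈ -34.765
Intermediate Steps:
U(o, L) = √(-150 + o)
S(h) = -17
c(-480)/S(668) + U(630, 158)/(-127172) = (111 - 1*(-480))/(-17) + √(-150 + 630)/(-127172) = (111 + 480)*(-1/17) + √480*(-1/127172) = 591*(-1/17) + (4*√30)*(-1/127172) = -591/17 - √30/31793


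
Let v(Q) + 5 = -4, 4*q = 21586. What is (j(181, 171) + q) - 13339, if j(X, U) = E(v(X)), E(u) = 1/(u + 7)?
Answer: -7943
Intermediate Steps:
q = 10793/2 (q = (1/4)*21586 = 10793/2 ≈ 5396.5)
v(Q) = -9 (v(Q) = -5 - 4 = -9)
E(u) = 1/(7 + u)
j(X, U) = -1/2 (j(X, U) = 1/(7 - 9) = 1/(-2) = -1/2)
(j(181, 171) + q) - 13339 = (-1/2 + 10793/2) - 13339 = 5396 - 13339 = -7943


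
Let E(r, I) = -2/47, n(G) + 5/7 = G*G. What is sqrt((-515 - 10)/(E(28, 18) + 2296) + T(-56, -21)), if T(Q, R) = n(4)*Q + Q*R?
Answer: sqrt(16549329390)/7194 ≈ 17.882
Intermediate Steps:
n(G) = -5/7 + G**2 (n(G) = -5/7 + G*G = -5/7 + G**2)
E(r, I) = -2/47 (E(r, I) = -2*1/47 = -2/47)
T(Q, R) = 107*Q/7 + Q*R (T(Q, R) = (-5/7 + 4**2)*Q + Q*R = (-5/7 + 16)*Q + Q*R = 107*Q/7 + Q*R)
sqrt((-515 - 10)/(E(28, 18) + 2296) + T(-56, -21)) = sqrt((-515 - 10)/(-2/47 + 2296) + (1/7)*(-56)*(107 + 7*(-21))) = sqrt(-525/107910/47 + (1/7)*(-56)*(107 - 147)) = sqrt(-525*47/107910 + (1/7)*(-56)*(-40)) = sqrt(-1645/7194 + 320) = sqrt(2300435/7194) = sqrt(16549329390)/7194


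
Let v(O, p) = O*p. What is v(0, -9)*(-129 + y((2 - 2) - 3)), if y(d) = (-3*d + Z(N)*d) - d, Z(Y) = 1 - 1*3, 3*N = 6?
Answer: 0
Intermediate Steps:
N = 2 (N = (⅓)*6 = 2)
Z(Y) = -2 (Z(Y) = 1 - 3 = -2)
y(d) = -6*d (y(d) = (-3*d - 2*d) - d = -5*d - d = -6*d)
v(0, -9)*(-129 + y((2 - 2) - 3)) = (0*(-9))*(-129 - 6*((2 - 2) - 3)) = 0*(-129 - 6*(0 - 3)) = 0*(-129 - 6*(-3)) = 0*(-129 + 18) = 0*(-111) = 0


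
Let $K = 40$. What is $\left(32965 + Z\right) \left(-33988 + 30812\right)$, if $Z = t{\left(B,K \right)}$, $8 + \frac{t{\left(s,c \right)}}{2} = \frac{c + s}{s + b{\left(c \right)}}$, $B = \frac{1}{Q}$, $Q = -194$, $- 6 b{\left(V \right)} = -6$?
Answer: $- \frac{20245967800}{193} \approx -1.049 \cdot 10^{8}$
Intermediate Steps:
$b{\left(V \right)} = 1$ ($b{\left(V \right)} = \left(- \frac{1}{6}\right) \left(-6\right) = 1$)
$B = - \frac{1}{194}$ ($B = \frac{1}{-194} = - \frac{1}{194} \approx -0.0051546$)
$t{\left(s,c \right)} = -16 + \frac{2 \left(c + s\right)}{1 + s}$ ($t{\left(s,c \right)} = -16 + 2 \frac{c + s}{s + 1} = -16 + 2 \frac{c + s}{1 + s} = -16 + \frac{2 \left(c + s\right)}{1 + s}$)
$Z = \frac{12430}{193}$ ($Z = \frac{2 \left(-8 + 40 - - \frac{7}{194}\right)}{1 - \frac{1}{194}} = \frac{2 \left(-8 + 40 + \frac{7}{194}\right)}{\frac{193}{194}} = 2 \cdot \frac{194}{193} \cdot \frac{6215}{194} = \frac{12430}{193} \approx 64.404$)
$\left(32965 + Z\right) \left(-33988 + 30812\right) = \left(32965 + \frac{12430}{193}\right) \left(-33988 + 30812\right) = \frac{6374675}{193} \left(-3176\right) = - \frac{20245967800}{193}$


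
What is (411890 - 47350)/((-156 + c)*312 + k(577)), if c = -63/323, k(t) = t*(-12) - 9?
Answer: -117746420/17980071 ≈ -6.5487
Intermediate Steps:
k(t) = -9 - 12*t (k(t) = -12*t - 9 = -9 - 12*t)
c = -63/323 (c = -63*1/323 = -63/323 ≈ -0.19505)
(411890 - 47350)/((-156 + c)*312 + k(577)) = (411890 - 47350)/((-156 - 63/323)*312 + (-9 - 12*577)) = 364540/(-50451/323*312 + (-9 - 6924)) = 364540/(-15740712/323 - 6933) = 364540/(-17980071/323) = 364540*(-323/17980071) = -117746420/17980071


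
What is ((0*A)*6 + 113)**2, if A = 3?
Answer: 12769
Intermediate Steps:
((0*A)*6 + 113)**2 = ((0*3)*6 + 113)**2 = (0*6 + 113)**2 = (0 + 113)**2 = 113**2 = 12769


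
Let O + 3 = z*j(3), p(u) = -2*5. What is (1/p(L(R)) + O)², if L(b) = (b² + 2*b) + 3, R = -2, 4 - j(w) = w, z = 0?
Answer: 961/100 ≈ 9.6100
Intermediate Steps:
j(w) = 4 - w
L(b) = 3 + b² + 2*b
p(u) = -10
O = -3 (O = -3 + 0*(4 - 1*3) = -3 + 0*(4 - 3) = -3 + 0*1 = -3 + 0 = -3)
(1/p(L(R)) + O)² = (1/(-10) - 3)² = (-⅒ - 3)² = (-31/10)² = 961/100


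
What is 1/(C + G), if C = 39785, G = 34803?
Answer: 1/74588 ≈ 1.3407e-5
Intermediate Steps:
1/(C + G) = 1/(39785 + 34803) = 1/74588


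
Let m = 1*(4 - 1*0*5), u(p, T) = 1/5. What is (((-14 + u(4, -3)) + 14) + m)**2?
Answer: 441/25 ≈ 17.640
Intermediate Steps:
u(p, T) = 1/5
m = 4 (m = 1*(4 + 0*5) = 1*(4 + 0) = 1*4 = 4)
(((-14 + u(4, -3)) + 14) + m)**2 = (((-14 + 1/5) + 14) + 4)**2 = ((-69/5 + 14) + 4)**2 = (1/5 + 4)**2 = (21/5)**2 = 441/25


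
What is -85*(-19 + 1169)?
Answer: -97750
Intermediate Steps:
-85*(-19 + 1169) = -85*1150 = -97750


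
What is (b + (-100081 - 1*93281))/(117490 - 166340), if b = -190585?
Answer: 383947/48850 ≈ 7.8597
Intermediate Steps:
(b + (-100081 - 1*93281))/(117490 - 166340) = (-190585 + (-100081 - 1*93281))/(117490 - 166340) = (-190585 + (-100081 - 93281))/(-48850) = (-190585 - 193362)*(-1/48850) = -383947*(-1/48850) = 383947/48850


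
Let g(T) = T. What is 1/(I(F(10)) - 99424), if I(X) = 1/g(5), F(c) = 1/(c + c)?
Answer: -5/497119 ≈ -1.0058e-5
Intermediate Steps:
F(c) = 1/(2*c)
I(X) = ⅕ (I(X) = 1/5 = ⅕)
1/(I(F(10)) - 99424) = 1/(⅕ - 99424) = 1/(-497119/5) = -5/497119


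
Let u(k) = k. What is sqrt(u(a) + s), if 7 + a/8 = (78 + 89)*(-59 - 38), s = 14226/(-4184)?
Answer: 7*I*sqrt(2894972883)/1046 ≈ 360.07*I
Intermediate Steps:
s = -7113/2092 (s = 14226*(-1/4184) = -7113/2092 ≈ -3.4001)
a = -129648 (a = -56 + 8*((78 + 89)*(-59 - 38)) = -56 + 8*(167*(-97)) = -56 + 8*(-16199) = -56 - 129592 = -129648)
sqrt(u(a) + s) = sqrt(-129648 - 7113/2092) = sqrt(-271230729/2092) = 7*I*sqrt(2894972883)/1046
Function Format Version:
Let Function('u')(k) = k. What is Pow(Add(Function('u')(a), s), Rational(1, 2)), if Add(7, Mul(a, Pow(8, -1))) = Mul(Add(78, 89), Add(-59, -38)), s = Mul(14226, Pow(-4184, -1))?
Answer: Mul(Rational(7, 1046), I, Pow(2894972883, Rational(1, 2))) ≈ Mul(360.07, I)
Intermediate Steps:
s = Rational(-7113, 2092) (s = Mul(14226, Rational(-1, 4184)) = Rational(-7113, 2092) ≈ -3.4001)
a = -129648 (a = Add(-56, Mul(8, Mul(Add(78, 89), Add(-59, -38)))) = Add(-56, Mul(8, Mul(167, -97))) = Add(-56, Mul(8, -16199)) = Add(-56, -129592) = -129648)
Pow(Add(Function('u')(a), s), Rational(1, 2)) = Pow(Add(-129648, Rational(-7113, 2092)), Rational(1, 2)) = Pow(Rational(-271230729, 2092), Rational(1, 2)) = Mul(Rational(7, 1046), I, Pow(2894972883, Rational(1, 2)))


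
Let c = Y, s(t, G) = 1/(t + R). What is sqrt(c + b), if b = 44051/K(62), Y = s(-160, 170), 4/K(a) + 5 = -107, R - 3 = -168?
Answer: I*sqrt(5211233313)/65 ≈ 1110.6*I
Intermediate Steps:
R = -165 (R = 3 - 168 = -165)
K(a) = -1/28 (K(a) = 4/(-5 - 107) = 4/(-112) = 4*(-1/112) = -1/28)
s(t, G) = 1/(-165 + t) (s(t, G) = 1/(t - 165) = 1/(-165 + t))
Y = -1/325 (Y = 1/(-165 - 160) = 1/(-325) = -1/325 ≈ -0.0030769)
c = -1/325 ≈ -0.0030769
b = -1233428 (b = 44051/(-1/28) = 44051*(-28) = -1233428)
sqrt(c + b) = sqrt(-1/325 - 1233428) = sqrt(-400864101/325) = I*sqrt(5211233313)/65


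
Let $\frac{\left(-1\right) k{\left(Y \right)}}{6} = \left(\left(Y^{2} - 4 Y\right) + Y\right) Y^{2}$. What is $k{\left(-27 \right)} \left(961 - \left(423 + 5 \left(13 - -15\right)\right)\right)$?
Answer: $-1410090120$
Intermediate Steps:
$k{\left(Y \right)} = - 6 Y^{2} \left(Y^{2} - 3 Y\right)$ ($k{\left(Y \right)} = - 6 \left(\left(Y^{2} - 4 Y\right) + Y\right) Y^{2} = - 6 \left(Y^{2} - 3 Y\right) Y^{2} = - 6 Y^{2} \left(Y^{2} - 3 Y\right)$)
$k{\left(-27 \right)} \left(961 - \left(423 + 5 \left(13 - -15\right)\right)\right) = 6 \left(-27\right)^{3} \left(3 - -27\right) \left(961 - \left(423 + 5 \left(13 - -15\right)\right)\right) = 6 \left(-19683\right) \left(3 + 27\right) \left(961 - \left(423 + 5 \left(13 + 15\right)\right)\right) = 6 \left(-19683\right) 30 \left(961 - 563\right) = - 3542940 \left(961 - 563\right) = \left(-3542940\right) 398 = -1410090120$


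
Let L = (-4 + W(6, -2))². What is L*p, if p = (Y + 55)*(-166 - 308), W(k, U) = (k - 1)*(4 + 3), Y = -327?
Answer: 123899808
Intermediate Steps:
W(k, U) = -7 + 7*k (W(k, U) = (-1 + k)*7 = -7 + 7*k)
p = 128928 (p = (-327 + 55)*(-166 - 308) = -272*(-474) = 128928)
L = 961 (L = (-4 + (-7 + 7*6))² = (-4 + (-7 + 42))² = (-4 + 35)² = 31² = 961)
L*p = 961*128928 = 123899808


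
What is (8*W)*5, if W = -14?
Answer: -560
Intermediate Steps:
(8*W)*5 = (8*(-14))*5 = -112*5 = -560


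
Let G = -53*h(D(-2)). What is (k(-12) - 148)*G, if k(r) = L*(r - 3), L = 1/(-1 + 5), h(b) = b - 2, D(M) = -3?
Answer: -160855/4 ≈ -40214.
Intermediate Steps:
h(b) = -2 + b
L = ¼ (L = 1/4 = ¼ ≈ 0.25000)
k(r) = -¾ + r/4 (k(r) = (r - 3)/4 = (-3 + r)/4 = -¾ + r/4)
G = 265 (G = -53/(1/(-2 - 3)) = -53/(1/(-5)) = -53/(-⅕) = -53*(-5) = 265)
(k(-12) - 148)*G = ((-¾ + (¼)*(-12)) - 148)*265 = ((-¾ - 3) - 148)*265 = (-15/4 - 148)*265 = -607/4*265 = -160855/4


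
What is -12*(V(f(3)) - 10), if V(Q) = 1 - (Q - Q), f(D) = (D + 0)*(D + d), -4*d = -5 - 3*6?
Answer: 108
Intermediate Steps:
d = 23/4 (d = -(-5 - 3*6)/4 = -(-5 - 18)/4 = -¼*(-23) = 23/4 ≈ 5.7500)
f(D) = D*(23/4 + D) (f(D) = (D + 0)*(D + 23/4) = D*(23/4 + D))
V(Q) = 1 (V(Q) = 1 - 1*0 = 1 + 0 = 1)
-12*(V(f(3)) - 10) = -12*(1 - 10) = -12*(-9) = 108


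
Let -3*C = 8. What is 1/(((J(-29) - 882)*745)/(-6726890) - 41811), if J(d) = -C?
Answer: -2018067/84377202806 ≈ -2.3917e-5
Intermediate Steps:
C = -8/3 (C = -1/3*8 = -8/3 ≈ -2.6667)
J(d) = 8/3 (J(d) = -1*(-8/3) = 8/3)
1/(((J(-29) - 882)*745)/(-6726890) - 41811) = 1/(((8/3 - 882)*745)/(-6726890) - 41811) = 1/(-2638/3*745*(-1/6726890) - 41811) = 1/(-1965310/3*(-1/6726890) - 41811) = 1/(196531/2018067 - 41811) = 1/(-84377202806/2018067) = -2018067/84377202806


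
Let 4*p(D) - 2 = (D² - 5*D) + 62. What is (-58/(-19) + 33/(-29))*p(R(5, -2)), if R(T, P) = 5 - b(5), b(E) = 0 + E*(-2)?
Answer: 112885/1102 ≈ 102.44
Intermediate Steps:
b(E) = -2*E (b(E) = 0 - 2*E = -2*E)
R(T, P) = 15 (R(T, P) = 5 - (-2)*5 = 5 - 1*(-10) = 5 + 10 = 15)
p(D) = 16 - 5*D/4 + D²/4 (p(D) = ½ + ((D² - 5*D) + 62)/4 = ½ + (62 + D² - 5*D)/4 = ½ + (31/2 - 5*D/4 + D²/4) = 16 - 5*D/4 + D²/4)
(-58/(-19) + 33/(-29))*p(R(5, -2)) = (-58/(-19) + 33/(-29))*(16 - 5/4*15 + (¼)*15²) = (-58*(-1/19) + 33*(-1/29))*(16 - 75/4 + (¼)*225) = (58/19 - 33/29)*(16 - 75/4 + 225/4) = (1055/551)*(107/2) = 112885/1102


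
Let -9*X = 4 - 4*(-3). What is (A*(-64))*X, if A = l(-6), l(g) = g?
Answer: -2048/3 ≈ -682.67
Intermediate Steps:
X = -16/9 (X = -(4 - 4*(-3))/9 = -(4 + 12)/9 = -⅑*16 = -16/9 ≈ -1.7778)
A = -6
(A*(-64))*X = -6*(-64)*(-16/9) = 384*(-16/9) = -2048/3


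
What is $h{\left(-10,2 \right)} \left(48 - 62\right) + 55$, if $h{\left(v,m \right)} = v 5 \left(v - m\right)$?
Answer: $-8345$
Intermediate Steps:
$h{\left(v,m \right)} = 5 v \left(v - m\right)$
$h{\left(-10,2 \right)} \left(48 - 62\right) + 55 = 5 \left(-10\right) \left(-10 - 2\right) \left(48 - 62\right) + 55 = 5 \left(-10\right) \left(-10 - 2\right) \left(-14\right) + 55 = 5 \left(-10\right) \left(-12\right) \left(-14\right) + 55 = 600 \left(-14\right) + 55 = -8400 + 55 = -8345$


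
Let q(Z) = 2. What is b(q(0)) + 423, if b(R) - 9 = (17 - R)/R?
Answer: 879/2 ≈ 439.50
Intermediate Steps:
b(R) = 9 + (17 - R)/R
b(q(0)) + 423 = (8 + 17/2) + 423 = 33/2 + 423 = 879/2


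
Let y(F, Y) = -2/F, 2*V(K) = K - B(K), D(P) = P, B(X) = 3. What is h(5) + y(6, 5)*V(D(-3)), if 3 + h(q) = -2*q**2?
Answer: -52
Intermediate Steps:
h(q) = -3 - 2*q**2
V(K) = -3/2 + K/2 (V(K) = (K - 1*3)/2 = (K - 3)/2 = (-3 + K)/2 = -3/2 + K/2)
h(5) + y(6, 5)*V(D(-3)) = (-3 - 2*5**2) + (-2/6)*(-3/2 + (1/2)*(-3)) = (-3 - 2*25) + (-2*1/6)*(-3/2 - 3/2) = (-3 - 50) - 1/3*(-3) = -53 + 1 = -52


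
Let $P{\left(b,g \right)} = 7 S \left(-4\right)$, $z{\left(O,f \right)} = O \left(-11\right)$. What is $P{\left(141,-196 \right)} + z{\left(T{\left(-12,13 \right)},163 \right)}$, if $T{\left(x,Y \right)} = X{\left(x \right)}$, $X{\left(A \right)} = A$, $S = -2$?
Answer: $188$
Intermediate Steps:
$T{\left(x,Y \right)} = x$
$z{\left(O,f \right)} = - 11 O$
$P{\left(b,g \right)} = 56$ ($P{\left(b,g \right)} = 7 \left(-2\right) \left(-4\right) = \left(-14\right) \left(-4\right) = 56$)
$P{\left(141,-196 \right)} + z{\left(T{\left(-12,13 \right)},163 \right)} = 56 - -132 = 56 + 132 = 188$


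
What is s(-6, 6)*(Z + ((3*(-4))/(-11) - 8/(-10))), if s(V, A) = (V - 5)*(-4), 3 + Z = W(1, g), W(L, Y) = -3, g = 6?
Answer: -904/5 ≈ -180.80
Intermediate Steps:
Z = -6 (Z = -3 - 3 = -6)
s(V, A) = 20 - 4*V (s(V, A) = (-5 + V)*(-4) = 20 - 4*V)
s(-6, 6)*(Z + ((3*(-4))/(-11) - 8/(-10))) = (20 - 4*(-6))*(-6 + ((3*(-4))/(-11) - 8/(-10))) = (20 + 24)*(-6 + (-12*(-1/11) - 8*(-⅒))) = 44*(-6 + (12/11 + ⅘)) = 44*(-6 + 104/55) = 44*(-226/55) = -904/5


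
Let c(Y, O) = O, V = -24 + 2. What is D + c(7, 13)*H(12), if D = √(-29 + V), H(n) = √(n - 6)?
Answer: 13*√6 + I*√51 ≈ 31.843 + 7.1414*I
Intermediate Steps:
V = -22
H(n) = √(-6 + n)
D = I*√51 (D = √(-29 - 22) = √(-51) = I*√51 ≈ 7.1414*I)
D + c(7, 13)*H(12) = I*√51 + 13*√(-6 + 12) = I*√51 + 13*√6 = 13*√6 + I*√51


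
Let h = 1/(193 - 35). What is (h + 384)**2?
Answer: 3681212929/24964 ≈ 1.4746e+5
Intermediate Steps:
h = 1/158 ≈ 0.0063291
(h + 384)**2 = (1/158 + 384)**2 = (60673/158)**2 = 3681212929/24964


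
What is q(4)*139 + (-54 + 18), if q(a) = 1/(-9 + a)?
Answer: -319/5 ≈ -63.800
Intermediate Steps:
q(4)*139 + (-54 + 18) = 139/(-9 + 4) + (-54 + 18) = 139/(-5) - 36 = -⅕*139 - 36 = -139/5 - 36 = -319/5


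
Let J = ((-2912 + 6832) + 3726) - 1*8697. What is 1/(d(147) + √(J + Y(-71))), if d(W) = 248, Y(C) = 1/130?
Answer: 32240/8132149 - 3*I*√1973530/8132149 ≈ 0.0039645 - 0.00051825*I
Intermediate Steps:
Y(C) = 1/130
J = -1051 (J = (3920 + 3726) - 8697 = 7646 - 8697 = -1051)
1/(d(147) + √(J + Y(-71))) = 1/(248 + √(-1051 + 1/130)) = 1/(248 + √(-136629/130)) = 1/(248 + 3*I*√1973530/130)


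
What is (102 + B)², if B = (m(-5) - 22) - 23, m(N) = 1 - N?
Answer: 3969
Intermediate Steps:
B = -39 (B = ((1 - 1*(-5)) - 22) - 23 = ((1 + 5) - 22) - 23 = (6 - 22) - 23 = -16 - 23 = -39)
(102 + B)² = (102 - 39)² = 63² = 3969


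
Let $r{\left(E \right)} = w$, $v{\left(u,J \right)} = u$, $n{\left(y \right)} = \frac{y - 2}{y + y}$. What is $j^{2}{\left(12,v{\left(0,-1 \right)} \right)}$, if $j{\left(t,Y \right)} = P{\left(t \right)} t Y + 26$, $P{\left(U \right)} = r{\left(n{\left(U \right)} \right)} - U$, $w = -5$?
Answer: $676$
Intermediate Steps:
$n{\left(y \right)} = \frac{-2 + y}{2 y}$
$r{\left(E \right)} = -5$
$P{\left(U \right)} = -5 - U$
$j{\left(t,Y \right)} = 26 + Y t \left(-5 - t\right)$ ($j{\left(t,Y \right)} = \left(-5 - t\right) t Y + 26 = t \left(-5 - t\right) Y + 26 = Y t \left(-5 - t\right) + 26 = 26 + Y t \left(-5 - t\right)$)
$j^{2}{\left(12,v{\left(0,-1 \right)} \right)} = \left(26 - 0 \cdot 12 \left(5 + 12\right)\right)^{2} = \left(26 - 0 \cdot 12 \cdot 17\right)^{2} = \left(26 + 0\right)^{2} = 26^{2} = 676$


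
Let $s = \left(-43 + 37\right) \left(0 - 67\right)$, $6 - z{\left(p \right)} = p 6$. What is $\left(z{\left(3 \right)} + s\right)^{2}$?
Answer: $152100$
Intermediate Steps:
$z{\left(p \right)} = 6 - 6 p$ ($z{\left(p \right)} = 6 - p 6 = 6 - 6 p$)
$s = 402$ ($s = \left(-6\right) \left(-67\right) = 402$)
$\left(z{\left(3 \right)} + s\right)^{2} = \left(\left(6 - 18\right) + 402\right)^{2} = \left(-12 + 402\right)^{2} = 390^{2} = 152100$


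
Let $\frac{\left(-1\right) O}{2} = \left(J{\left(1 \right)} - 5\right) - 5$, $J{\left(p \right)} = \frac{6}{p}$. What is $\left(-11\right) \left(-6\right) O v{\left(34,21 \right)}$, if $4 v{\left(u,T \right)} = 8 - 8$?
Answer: $0$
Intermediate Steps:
$v{\left(u,T \right)} = 0$ ($v{\left(u,T \right)} = \frac{8 - 8}{4} = \frac{1}{4} \cdot 0 = 0$)
$O = 8$ ($O = - 2 \left(\left(\frac{6}{1} - 5\right) - 5\right) = - 2 \left(\left(6 \cdot 1 - 5\right) - 5\right) = - 2 \left(\left(6 - 5\right) - 5\right) = - 2 \left(1 - 5\right) = \left(-2\right) \left(-4\right) = 8$)
$\left(-11\right) \left(-6\right) O v{\left(34,21 \right)} = \left(-11\right) \left(-6\right) 8 \cdot 0 = 66 \cdot 8 \cdot 0 = 528 \cdot 0 = 0$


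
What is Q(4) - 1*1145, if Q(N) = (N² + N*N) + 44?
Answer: -1069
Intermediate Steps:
Q(N) = 44 + 2*N² (Q(N) = (N² + N²) + 44 = 2*N² + 44 = 44 + 2*N²)
Q(4) - 1*1145 = (44 + 2*4²) - 1*1145 = (44 + 2*16) - 1145 = (44 + 32) - 1145 = 76 - 1145 = -1069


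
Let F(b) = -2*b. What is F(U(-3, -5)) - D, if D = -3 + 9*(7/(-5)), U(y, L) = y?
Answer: 108/5 ≈ 21.600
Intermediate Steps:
D = -78/5 (D = -3 + 9*(7*(-1/5)) = -3 + 9*(-7/5) = -3 - 63/5 = -78/5 ≈ -15.600)
F(U(-3, -5)) - D = -2*(-3) - 1*(-78/5) = 6 + 78/5 = 108/5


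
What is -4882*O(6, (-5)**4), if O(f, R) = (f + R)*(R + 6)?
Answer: -1943822002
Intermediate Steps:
O(f, R) = (6 + R)*(R + f) (O(f, R) = (R + f)*(6 + R) = (6 + R)*(R + f))
-4882*O(6, (-5)**4) = -4882*(((-5)**4)**2 + 6*(-5)**4 + 6*6 + (-5)**4*6) = -4882*(625**2 + 6*625 + 36 + 625*6) = -4882*(390625 + 3750 + 36 + 3750) = -4882*398161 = -1943822002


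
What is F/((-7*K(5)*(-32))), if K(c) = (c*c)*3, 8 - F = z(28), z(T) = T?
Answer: -1/840 ≈ -0.0011905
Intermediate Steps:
F = -20 (F = 8 - 1*28 = 8 - 28 = -20)
K(c) = 3*c² (K(c) = c²*3 = 3*c²)
F/((-7*K(5)*(-32))) = -20/(-21*5²*(-32)) = -20/(-21*25*(-32)) = -20/(-7*75*(-32)) = -20/((-525*(-32))) = -20/16800 = -20*1/16800 = -1/840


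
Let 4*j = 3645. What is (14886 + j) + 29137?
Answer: 179737/4 ≈ 44934.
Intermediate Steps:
j = 3645/4 (j = (1/4)*3645 = 3645/4 ≈ 911.25)
(14886 + j) + 29137 = (14886 + 3645/4) + 29137 = 63189/4 + 29137 = 179737/4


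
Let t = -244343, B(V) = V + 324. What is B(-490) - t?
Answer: 244177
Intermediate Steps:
B(V) = 324 + V
B(-490) - t = (324 - 490) - 1*(-244343) = -166 + 244343 = 244177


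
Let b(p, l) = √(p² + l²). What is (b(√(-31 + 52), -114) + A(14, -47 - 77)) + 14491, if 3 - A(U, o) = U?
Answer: 14480 + √13017 ≈ 14594.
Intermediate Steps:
A(U, o) = 3 - U
b(p, l) = √(l² + p²)
(b(√(-31 + 52), -114) + A(14, -47 - 77)) + 14491 = (√((-114)² + (√(-31 + 52))²) + (3 - 1*14)) + 14491 = (√(12996 + (√21)²) + (3 - 14)) + 14491 = (√(12996 + 21) - 11) + 14491 = (√13017 - 11) + 14491 = (-11 + √13017) + 14491 = 14480 + √13017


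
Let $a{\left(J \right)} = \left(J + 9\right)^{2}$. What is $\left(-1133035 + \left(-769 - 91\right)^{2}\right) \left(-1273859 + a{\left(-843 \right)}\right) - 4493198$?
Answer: $227520147607$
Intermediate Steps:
$a{\left(J \right)} = \left(9 + J\right)^{2}$
$\left(-1133035 + \left(-769 - 91\right)^{2}\right) \left(-1273859 + a{\left(-843 \right)}\right) - 4493198 = \left(-1133035 + \left(-769 - 91\right)^{2}\right) \left(-1273859 + \left(9 - 843\right)^{2}\right) - 4493198 = \left(-1133035 + \left(-860\right)^{2}\right) \left(-1273859 + \left(-834\right)^{2}\right) - 4493198 = \left(-1133035 + 739600\right) \left(-1273859 + 695556\right) - 4493198 = \left(-393435\right) \left(-578303\right) - 4493198 = 227524640805 - 4493198 = 227520147607$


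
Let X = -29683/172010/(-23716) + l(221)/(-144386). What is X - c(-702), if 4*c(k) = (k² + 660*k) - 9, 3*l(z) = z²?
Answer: -591860373650508143/80319093171240 ≈ -7368.9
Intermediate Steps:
l(z) = z²/3
c(k) = -9/4 + 165*k + k²/4 (c(k) = ((k² + 660*k) - 9)/4 = (-9 + k² + 660*k)/4 = -9/4 + 165*k + k²/4)
X = -9055844933393/80319093171240 (X = -29683/172010/(-23716) + ((⅓)*221²)/(-144386) = -29683*1/172010*(-1/23716) + ((⅓)*48841)*(-1/144386) = -29683/172010*(-1/23716) + (48841/3)*(-1/144386) = 29683/4079389160 - 48841/433158 = -9055844933393/80319093171240 ≈ -0.11275)
X - c(-702) = -9055844933393/80319093171240 - (-9/4 + 165*(-702) + (¼)*(-702)²) = -9055844933393/80319093171240 - (-9/4 - 115830 + (¼)*492804) = -9055844933393/80319093171240 - (-9/4 - 115830 + 123201) = -9055844933393/80319093171240 - 1*29475/4 = -9055844933393/80319093171240 - 29475/4 = -591860373650508143/80319093171240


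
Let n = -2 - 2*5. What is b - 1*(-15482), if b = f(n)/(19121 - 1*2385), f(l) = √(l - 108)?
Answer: 15482 + I*√30/8368 ≈ 15482.0 + 0.00065454*I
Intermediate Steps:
n = -12 (n = -2 - 10 = -12)
f(l) = √(-108 + l)
b = I*√30/8368 (b = √(-108 - 12)/(19121 - 1*2385) = √(-120)/(19121 - 2385) = (2*I*√30)/16736 = (2*I*√30)*(1/16736) = I*√30/8368 ≈ 0.00065454*I)
b - 1*(-15482) = I*√30/8368 - 1*(-15482) = I*√30/8368 + 15482 = 15482 + I*√30/8368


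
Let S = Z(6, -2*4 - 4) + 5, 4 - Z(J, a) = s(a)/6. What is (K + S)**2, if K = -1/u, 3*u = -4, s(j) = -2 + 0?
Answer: 14641/144 ≈ 101.67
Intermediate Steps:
s(j) = -2
u = -4/3 (u = (1/3)*(-4) = -4/3 ≈ -1.3333)
Z(J, a) = 13/3 (Z(J, a) = 4 - (-2)/6 = 4 - 1*(-1/3) = 4 + 1/3 = 13/3)
S = 28/3 (S = 13/3 + 5 = 28/3 ≈ 9.3333)
K = 3/4 (K = -1/(-4/3) = -1*(-3/4) = 3/4 ≈ 0.75000)
(K + S)**2 = (3/4 + 28/3)**2 = (121/12)**2 = 14641/144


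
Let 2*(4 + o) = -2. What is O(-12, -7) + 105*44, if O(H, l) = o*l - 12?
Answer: 4643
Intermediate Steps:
o = -5 (o = -4 + (1/2)*(-2) = -4 - 1 = -5)
O(H, l) = -12 - 5*l (O(H, l) = -5*l - 12 = -12 - 5*l)
O(-12, -7) + 105*44 = (-12 - 5*(-7)) + 105*44 = (-12 + 35) + 4620 = 23 + 4620 = 4643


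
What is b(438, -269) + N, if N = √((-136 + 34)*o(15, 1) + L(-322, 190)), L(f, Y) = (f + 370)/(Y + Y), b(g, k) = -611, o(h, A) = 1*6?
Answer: -611 + 4*I*√345135/95 ≈ -611.0 + 24.736*I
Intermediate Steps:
o(h, A) = 6
L(f, Y) = (370 + f)/(2*Y) (L(f, Y) = (370 + f)/((2*Y)) = (370 + f)*(1/(2*Y)) = (370 + f)/(2*Y))
N = 4*I*√345135/95 (N = √((-136 + 34)*6 + (½)*(370 - 322)/190) = √(-102*6 + (½)*(1/190)*48) = √(-612 + 12/95) = √(-58128/95) = 4*I*√345135/95 ≈ 24.736*I)
b(438, -269) + N = -611 + 4*I*√345135/95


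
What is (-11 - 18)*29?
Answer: -841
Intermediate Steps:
(-11 - 18)*29 = -29*29 = -841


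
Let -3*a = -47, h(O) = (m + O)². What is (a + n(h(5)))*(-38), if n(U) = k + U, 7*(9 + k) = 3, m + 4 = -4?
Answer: -12844/21 ≈ -611.62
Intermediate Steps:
m = -8 (m = -4 - 4 = -8)
k = -60/7 (k = -9 + (⅐)*3 = -9 + 3/7 = -60/7 ≈ -8.5714)
h(O) = (-8 + O)²
a = 47/3 (a = -⅓*(-47) = 47/3 ≈ 15.667)
n(U) = -60/7 + U
(a + n(h(5)))*(-38) = (47/3 + (-60/7 + (-8 + 5)²))*(-38) = (47/3 + (-60/7 + (-3)²))*(-38) = (47/3 + (-60/7 + 9))*(-38) = (47/3 + 3/7)*(-38) = (338/21)*(-38) = -12844/21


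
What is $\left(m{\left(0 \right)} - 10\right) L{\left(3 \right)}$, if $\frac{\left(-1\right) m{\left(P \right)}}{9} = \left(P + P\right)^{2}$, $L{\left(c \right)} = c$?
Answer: $-30$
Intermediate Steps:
$m{\left(P \right)} = - 36 P^{2}$ ($m{\left(P \right)} = - 9 \left(P + P\right)^{2} = - 9 \left(2 P\right)^{2} = - 9 \cdot 4 P^{2} = - 36 P^{2}$)
$\left(m{\left(0 \right)} - 10\right) L{\left(3 \right)} = \left(- 36 \cdot 0^{2} - 10\right) 3 = \left(\left(-36\right) 0 - 10\right) 3 = \left(0 - 10\right) 3 = \left(-10\right) 3 = -30$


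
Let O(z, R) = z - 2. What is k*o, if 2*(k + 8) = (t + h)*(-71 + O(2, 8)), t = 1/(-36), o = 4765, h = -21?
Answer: 253359815/72 ≈ 3.5189e+6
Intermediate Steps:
O(z, R) = -2 + z
t = -1/36 ≈ -0.027778
k = 53171/72 (k = -8 + ((-1/36 - 21)*(-71 + (-2 + 2)))/2 = -8 + (-757*(-71 + 0)/36)/2 = -8 + (-757/36*(-71))/2 = -8 + (1/2)*(53747/36) = -8 + 53747/72 = 53171/72 ≈ 738.49)
k*o = (53171/72)*4765 = 253359815/72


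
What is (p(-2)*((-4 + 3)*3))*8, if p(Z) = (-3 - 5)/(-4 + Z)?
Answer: -32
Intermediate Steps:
p(Z) = -8/(-4 + Z)
(p(-2)*((-4 + 3)*3))*8 = ((-8/(-4 - 2))*((-4 + 3)*3))*8 = ((-8/(-6))*(-1*3))*8 = (-8*(-⅙)*(-3))*8 = ((4/3)*(-3))*8 = -4*8 = -32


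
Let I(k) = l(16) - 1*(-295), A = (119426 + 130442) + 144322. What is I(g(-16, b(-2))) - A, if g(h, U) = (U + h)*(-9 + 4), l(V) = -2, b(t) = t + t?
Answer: -393897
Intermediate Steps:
b(t) = 2*t
A = 394190 (A = 249868 + 144322 = 394190)
g(h, U) = -5*U - 5*h (g(h, U) = (U + h)*(-5) = -5*U - 5*h)
I(k) = 293 (I(k) = -2 - 1*(-295) = -2 + 295 = 293)
I(g(-16, b(-2))) - A = 293 - 1*394190 = 293 - 394190 = -393897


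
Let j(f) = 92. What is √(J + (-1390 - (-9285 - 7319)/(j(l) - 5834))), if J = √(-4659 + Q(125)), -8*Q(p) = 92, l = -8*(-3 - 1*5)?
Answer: √(-5102713792 + 1831698*I*√18682)/1914 ≈ 0.9153 + 37.333*I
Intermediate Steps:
l = 64 (l = -8*(-3 - 5) = -8*(-8) = 64)
Q(p) = -23/2 (Q(p) = -⅛*92 = -23/2)
J = I*√18682/2 (J = √(-4659 - 23/2) = √(-9341/2) = I*√18682/2 ≈ 68.341*I)
√(J + (-1390 - (-9285 - 7319)/(j(l) - 5834))) = √(I*√18682/2 + (-1390 - (-9285 - 7319)/(92 - 5834))) = √(I*√18682/2 + (-1390 - (-16604)/(-5742))) = √(I*√18682/2 + (-1390 - (-16604)*(-1)/5742)) = √(I*√18682/2 + (-1390 - 1*8302/2871)) = √(I*√18682/2 + (-1390 - 8302/2871)) = √(I*√18682/2 - 3998992/2871) = √(-3998992/2871 + I*√18682/2)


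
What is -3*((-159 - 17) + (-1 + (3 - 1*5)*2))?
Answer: 543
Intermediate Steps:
-3*((-159 - 17) + (-1 + (3 - 1*5)*2)) = -3*(-176 + (-1 + (3 - 5)*2)) = -3*(-176 + (-1 - 2*2)) = -3*(-176 + (-1 - 4)) = -3*(-176 - 5) = -3*(-181) = 543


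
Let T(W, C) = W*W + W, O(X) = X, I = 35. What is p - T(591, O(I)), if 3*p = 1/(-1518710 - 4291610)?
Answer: -6098604837121/17430960 ≈ -3.4987e+5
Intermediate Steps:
T(W, C) = W + W² (T(W, C) = W² + W = W + W²)
p = -1/17430960 (p = 1/(3*(-1518710 - 4291610)) = (⅓)/(-5810320) = (⅓)*(-1/5810320) = -1/17430960 ≈ -5.7369e-8)
p - T(591, O(I)) = -1/17430960 - 591*(1 + 591) = -1/17430960 - 591*592 = -1/17430960 - 1*349872 = -1/17430960 - 349872 = -6098604837121/17430960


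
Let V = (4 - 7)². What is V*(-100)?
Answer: -900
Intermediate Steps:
V = 9 (V = (-3)² = 9)
V*(-100) = 9*(-100) = -900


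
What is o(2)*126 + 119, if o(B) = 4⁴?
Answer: 32375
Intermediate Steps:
o(B) = 256
o(2)*126 + 119 = 256*126 + 119 = 32256 + 119 = 32375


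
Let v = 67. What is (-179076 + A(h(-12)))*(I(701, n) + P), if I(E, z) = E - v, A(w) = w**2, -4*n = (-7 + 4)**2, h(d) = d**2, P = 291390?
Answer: -46239080160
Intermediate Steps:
n = -9/4 (n = -(-7 + 4)**2/4 = -1/4*(-3)**2 = -1/4*9 = -9/4 ≈ -2.2500)
I(E, z) = -67 + E (I(E, z) = E - 1*67 = E - 67 = -67 + E)
(-179076 + A(h(-12)))*(I(701, n) + P) = (-179076 + ((-12)**2)**2)*((-67 + 701) + 291390) = (-179076 + 144**2)*(634 + 291390) = (-179076 + 20736)*292024 = -158340*292024 = -46239080160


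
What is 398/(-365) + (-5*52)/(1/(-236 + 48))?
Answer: 17840802/365 ≈ 48879.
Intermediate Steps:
398/(-365) + (-5*52)/(1/(-236 + 48)) = 398*(-1/365) - 260/(1/(-188)) = -398/365 - 260/(-1/188) = -398/365 - 260*(-188) = -398/365 + 48880 = 17840802/365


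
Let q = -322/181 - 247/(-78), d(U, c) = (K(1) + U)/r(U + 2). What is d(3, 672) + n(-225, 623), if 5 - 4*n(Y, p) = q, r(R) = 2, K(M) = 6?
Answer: 23471/4344 ≈ 5.4031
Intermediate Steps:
d(U, c) = 3 + U/2 (d(U, c) = (6 + U)/2 = 3 + U/2)
q = 1507/1086 (q = -322*1/181 - 247*(-1/78) = -322/181 + 19/6 = 1507/1086 ≈ 1.3877)
n(Y, p) = 3923/4344 (n(Y, p) = 5/4 - ¼*1507/1086 = 5/4 - 1507/4344 = 3923/4344)
d(3, 672) + n(-225, 623) = (3 + (½)*3) + 3923/4344 = (3 + 3/2) + 3923/4344 = 9/2 + 3923/4344 = 23471/4344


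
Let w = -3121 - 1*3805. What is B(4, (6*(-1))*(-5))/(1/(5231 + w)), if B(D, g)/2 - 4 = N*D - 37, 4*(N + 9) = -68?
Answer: 464430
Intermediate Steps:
N = -26 (N = -9 + (1/4)*(-68) = -9 - 17 = -26)
w = -6926 (w = -3121 - 3805 = -6926)
B(D, g) = -66 - 52*D (B(D, g) = 8 + 2*(-26*D - 37) = 8 + 2*(-37 - 26*D) = 8 + (-74 - 52*D) = -66 - 52*D)
B(4, (6*(-1))*(-5))/(1/(5231 + w)) = (-66 - 52*4)/(1/(5231 - 6926)) = (-66 - 208)/(1/(-1695)) = -274/(-1/1695) = -274*(-1695) = 464430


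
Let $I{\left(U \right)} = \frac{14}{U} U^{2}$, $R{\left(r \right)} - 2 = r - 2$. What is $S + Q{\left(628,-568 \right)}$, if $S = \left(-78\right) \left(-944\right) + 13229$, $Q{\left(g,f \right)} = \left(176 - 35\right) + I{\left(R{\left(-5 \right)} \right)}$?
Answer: $86932$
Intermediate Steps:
$R{\left(r \right)} = r$ ($R{\left(r \right)} = 2 + \left(r - 2\right) = 2 + \left(-2 + r\right) = r$)
$I{\left(U \right)} = 14 U$
$Q{\left(g,f \right)} = 71$ ($Q{\left(g,f \right)} = \left(176 - 35\right) + 14 \left(-5\right) = 141 - 70 = 71$)
$S = 86861$ ($S = 73632 + 13229 = 86861$)
$S + Q{\left(628,-568 \right)} = 86861 + 71 = 86932$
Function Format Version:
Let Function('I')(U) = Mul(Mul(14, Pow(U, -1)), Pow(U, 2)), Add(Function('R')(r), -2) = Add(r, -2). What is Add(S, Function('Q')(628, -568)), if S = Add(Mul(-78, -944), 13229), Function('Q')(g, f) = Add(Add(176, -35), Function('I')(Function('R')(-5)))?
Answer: 86932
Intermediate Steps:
Function('R')(r) = r (Function('R')(r) = Add(2, Add(r, -2)) = Add(2, Add(-2, r)) = r)
Function('I')(U) = Mul(14, U)
Function('Q')(g, f) = 71 (Function('Q')(g, f) = Add(Add(176, -35), Mul(14, -5)) = Add(141, -70) = 71)
S = 86861 (S = Add(73632, 13229) = 86861)
Add(S, Function('Q')(628, -568)) = Add(86861, 71) = 86932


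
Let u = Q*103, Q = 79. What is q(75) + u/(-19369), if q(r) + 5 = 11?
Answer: 108077/19369 ≈ 5.5799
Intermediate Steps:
u = 8137 (u = 79*103 = 8137)
q(r) = 6 (q(r) = -5 + 11 = 6)
q(75) + u/(-19369) = 6 + 8137/(-19369) = 6 + 8137*(-1/19369) = 6 - 8137/19369 = 108077/19369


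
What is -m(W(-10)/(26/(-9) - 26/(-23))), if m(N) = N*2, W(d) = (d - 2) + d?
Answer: -2277/91 ≈ -25.022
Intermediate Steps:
W(d) = -2 + 2*d (W(d) = (-2 + d) + d = -2 + 2*d)
m(N) = 2*N
-m(W(-10)/(26/(-9) - 26/(-23))) = -2*(-2 + 2*(-10))/(26/(-9) - 26/(-23)) = -2*(-2 - 20)/(26*(-⅑) - 26*(-1/23)) = -2*(-22/(-26/9 + 26/23)) = -2*(-22/(-364/207)) = -2*(-22*(-207/364)) = -2*2277/182 = -1*2277/91 = -2277/91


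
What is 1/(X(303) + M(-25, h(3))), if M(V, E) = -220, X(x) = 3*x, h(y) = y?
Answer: 1/689 ≈ 0.0014514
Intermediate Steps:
1/(X(303) + M(-25, h(3))) = 1/(3*303 - 220) = 1/(909 - 220) = 1/689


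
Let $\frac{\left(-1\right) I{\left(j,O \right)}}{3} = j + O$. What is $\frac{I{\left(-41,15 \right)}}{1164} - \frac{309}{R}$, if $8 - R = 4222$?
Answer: $\frac{28682}{204379} \approx 0.14034$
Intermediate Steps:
$R = -4214$ ($R = 8 - 4222 = -4214$)
$I{\left(j,O \right)} = - 3 O - 3 j$ ($I{\left(j,O \right)} = - 3 \left(j + O\right) = - 3 \left(O + j\right) = - 3 O - 3 j$)
$\frac{I{\left(-41,15 \right)}}{1164} - \frac{309}{R} = \frac{\left(-3\right) 15 - -123}{1164} - \frac{309}{-4214} = \left(-45 + 123\right) \frac{1}{1164} - - \frac{309}{4214} = 78 \cdot \frac{1}{1164} + \frac{309}{4214} = \frac{13}{194} + \frac{309}{4214} = \frac{28682}{204379}$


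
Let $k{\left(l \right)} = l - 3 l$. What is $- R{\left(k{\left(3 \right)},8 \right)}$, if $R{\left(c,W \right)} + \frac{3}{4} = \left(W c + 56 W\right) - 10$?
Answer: $- \frac{1557}{4} \approx -389.25$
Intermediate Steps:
$k{\left(l \right)} = - 2 l$
$R{\left(c,W \right)} = - \frac{43}{4} + 56 W + W c$ ($R{\left(c,W \right)} = - \frac{3}{4} - \left(10 - 56 W - W c\right) = - \frac{3}{4} + \left(-10 + 56 W + W c\right) = - \frac{43}{4} + 56 W + W c$)
$- R{\left(k{\left(3 \right)},8 \right)} = - (- \frac{43}{4} + 56 \cdot 8 + 8 \left(\left(-2\right) 3\right)) = - (- \frac{43}{4} + 448 + 8 \left(-6\right)) = - (- \frac{43}{4} + 448 - 48) = \left(-1\right) \frac{1557}{4} = - \frac{1557}{4}$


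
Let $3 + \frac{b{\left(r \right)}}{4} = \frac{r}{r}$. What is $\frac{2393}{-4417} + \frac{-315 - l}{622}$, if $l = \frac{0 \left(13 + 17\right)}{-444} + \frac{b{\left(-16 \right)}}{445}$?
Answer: $- \frac{1281476109}{1222581430} \approx -1.0482$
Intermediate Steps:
$b{\left(r \right)} = -8$ ($b{\left(r \right)} = -12 + 4 \frac{r}{r} = -12 + 4 \cdot 1 = -12 + 4 = -8$)
$l = - \frac{8}{445}$ ($l = \frac{0 \left(13 + 17\right)}{-444} - \frac{8}{445} = 0 \cdot 30 \left(- \frac{1}{444}\right) - \frac{8}{445} = 0 \left(- \frac{1}{444}\right) - \frac{8}{445} = 0 - \frac{8}{445} = - \frac{8}{445} \approx -0.017978$)
$\frac{2393}{-4417} + \frac{-315 - l}{622} = \frac{2393}{-4417} + \frac{-315 - - \frac{8}{445}}{622} = 2393 \left(- \frac{1}{4417}\right) + \left(-315 + \frac{8}{445}\right) \frac{1}{622} = - \frac{2393}{4417} - \frac{140167}{276790} = - \frac{1281476109}{1222581430}$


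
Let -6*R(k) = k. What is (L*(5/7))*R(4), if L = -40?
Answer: 400/21 ≈ 19.048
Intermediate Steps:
R(k) = -k/6
(L*(5/7))*R(4) = (-200/7)*(-⅙*4) = -200/7*(-⅔) = 400/21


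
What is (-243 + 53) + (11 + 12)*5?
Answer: -75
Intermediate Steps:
(-243 + 53) + (11 + 12)*5 = -190 + 23*5 = -190 + 115 = -75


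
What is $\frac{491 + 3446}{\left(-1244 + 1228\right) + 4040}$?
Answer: $\frac{3937}{4024} \approx 0.97838$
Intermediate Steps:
$\frac{491 + 3446}{\left(-1244 + 1228\right) + 4040} = \frac{3937}{-16 + 4040} = \frac{3937}{4024}$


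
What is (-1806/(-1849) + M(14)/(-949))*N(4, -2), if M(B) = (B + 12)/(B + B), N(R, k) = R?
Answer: 85762/21973 ≈ 3.9031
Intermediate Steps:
M(B) = (12 + B)/(2*B) (M(B) = (12 + B)/((2*B)) = (12 + B)*(1/(2*B)) = (12 + B)/(2*B))
(-1806/(-1849) + M(14)/(-949))*N(4, -2) = (-1806/(-1849) + ((½)*(12 + 14)/14)/(-949))*4 = (-1806*(-1/1849) + ((½)*(1/14)*26)*(-1/949))*4 = (42/43 + (13/14)*(-1/949))*4 = (42/43 - 1/1022)*4 = (42881/43946)*4 = 85762/21973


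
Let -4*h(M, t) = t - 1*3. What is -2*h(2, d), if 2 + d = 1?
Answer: -2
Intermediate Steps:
d = -1 (d = -2 + 1 = -1)
h(M, t) = ¾ - t/4 (h(M, t) = -(t - 1*3)/4 = -(t - 3)/4 = -(-3 + t)/4 = ¾ - t/4)
-2*h(2, d) = -2*(¾ - ¼*(-1)) = -2*(¾ + ¼) = -2*1 = -2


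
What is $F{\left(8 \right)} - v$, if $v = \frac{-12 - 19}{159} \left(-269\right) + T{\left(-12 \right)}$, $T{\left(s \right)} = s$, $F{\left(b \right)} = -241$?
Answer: $- \frac{44750}{159} \approx -281.45$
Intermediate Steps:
$v = \frac{6431}{159}$ ($v = \frac{-12 - 19}{159} \left(-269\right) - 12 = \left(-31\right) \frac{1}{159} \left(-269\right) - 12 = \left(- \frac{31}{159}\right) \left(-269\right) - 12 = \frac{8339}{159} - 12 = \frac{6431}{159} \approx 40.447$)
$F{\left(8 \right)} - v = -241 - \frac{6431}{159} = - \frac{44750}{159}$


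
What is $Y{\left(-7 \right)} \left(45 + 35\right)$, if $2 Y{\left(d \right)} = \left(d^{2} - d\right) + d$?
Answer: $1960$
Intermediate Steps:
$Y{\left(d \right)} = \frac{d^{2}}{2}$ ($Y{\left(d \right)} = \frac{\left(d^{2} - d\right) + d}{2} = \frac{d^{2}}{2}$)
$Y{\left(-7 \right)} \left(45 + 35\right) = \frac{\left(-7\right)^{2}}{2} \left(45 + 35\right) = \frac{1}{2} \cdot 49 \cdot 80 = \frac{49}{2} \cdot 80 = 1960$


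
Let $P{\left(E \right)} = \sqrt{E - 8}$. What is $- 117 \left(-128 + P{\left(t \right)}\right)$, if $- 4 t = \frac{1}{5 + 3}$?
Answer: $14976 - \frac{117 i \sqrt{514}}{8} \approx 14976.0 - 331.57 i$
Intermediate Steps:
$t = - \frac{1}{32}$ ($t = - \frac{1}{4 \left(5 + 3\right)} = - \frac{1}{4 \cdot 8} = \left(- \frac{1}{4}\right) \frac{1}{8} = - \frac{1}{32} \approx -0.03125$)
$P{\left(E \right)} = \sqrt{-8 + E}$
$- 117 \left(-128 + P{\left(t \right)}\right) = - 117 \left(-128 + \sqrt{-8 - \frac{1}{32}}\right) = - 117 \left(-128 + \sqrt{- \frac{257}{32}}\right) = - 117 \left(-128 + \frac{i \sqrt{514}}{8}\right) = 14976 - \frac{117 i \sqrt{514}}{8}$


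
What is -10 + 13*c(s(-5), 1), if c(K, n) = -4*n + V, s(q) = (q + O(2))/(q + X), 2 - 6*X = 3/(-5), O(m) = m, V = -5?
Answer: -127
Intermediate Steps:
X = 13/30 (X = 1/3 - 1/(2*(-5)) = 1/3 - (-1)/(2*5) = 1/3 - 1/6*(-3/5) = 1/3 + 1/10 = 13/30 ≈ 0.43333)
s(q) = (2 + q)/(13/30 + q) (s(q) = (q + 2)/(q + 13/30) = (2 + q)/(13/30 + q))
c(K, n) = -5 - 4*n (c(K, n) = -4*n - 5 = -5 - 4*n)
-10 + 13*c(s(-5), 1) = -10 + 13*(-5 - 4*1) = -10 + 13*(-5 - 4) = -10 + 13*(-9) = -10 - 117 = -127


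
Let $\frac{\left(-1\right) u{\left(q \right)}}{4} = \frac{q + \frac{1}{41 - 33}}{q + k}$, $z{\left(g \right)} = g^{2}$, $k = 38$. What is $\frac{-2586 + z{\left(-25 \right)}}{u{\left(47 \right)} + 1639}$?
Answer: $- \frac{333370}{278253} \approx -1.1981$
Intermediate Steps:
$u{\left(q \right)} = - \frac{4 \left(\frac{1}{8} + q\right)}{38 + q}$ ($u{\left(q \right)} = - 4 \frac{q + \frac{1}{41 - 33}}{q + 38} = - 4 \frac{q + \frac{1}{8}}{38 + q} = - 4 \frac{\frac{1}{8} + q}{38 + q} = - \frac{4 \left(\frac{1}{8} + q\right)}{38 + q}$)
$\frac{-2586 + z{\left(-25 \right)}}{u{\left(47 \right)} + 1639} = \frac{-2586 + \left(-25\right)^{2}}{\frac{-1 - 376}{2 \left(38 + 47\right)} + 1639} = \frac{-2586 + 625}{\frac{-1 - 376}{2 \cdot 85} + 1639} = - \frac{1961}{\frac{1}{2} \cdot \frac{1}{85} \left(-377\right) + 1639} = - \frac{1961}{- \frac{377}{170} + 1639} = - \frac{1961}{\frac{278253}{170}} = \left(-1961\right) \frac{170}{278253} = - \frac{333370}{278253}$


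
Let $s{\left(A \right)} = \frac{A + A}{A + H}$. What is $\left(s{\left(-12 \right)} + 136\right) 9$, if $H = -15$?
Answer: $1232$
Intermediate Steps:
$s{\left(A \right)} = \frac{2 A}{-15 + A}$ ($s{\left(A \right)} = \frac{A + A}{A - 15} = \frac{2 A}{-15 + A}$)
$\left(s{\left(-12 \right)} + 136\right) 9 = \left(2 \left(-12\right) \frac{1}{-15 - 12} + 136\right) 9 = \left(2 \left(-12\right) \frac{1}{-27} + 136\right) 9 = \left(2 \left(-12\right) \left(- \frac{1}{27}\right) + 136\right) 9 = \left(\frac{8}{9} + 136\right) 9 = \frac{1232}{9} \cdot 9 = 1232$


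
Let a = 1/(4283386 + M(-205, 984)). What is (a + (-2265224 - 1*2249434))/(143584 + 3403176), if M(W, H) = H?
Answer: -19342465295459/15195632141200 ≈ -1.2729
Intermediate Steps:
a = 1/4284370 (a = 1/(4283386 + 984) = 1/4284370 ≈ 2.3341e-7)
(a + (-2265224 - 1*2249434))/(143584 + 3403176) = (1/4284370 + (-2265224 - 1*2249434))/(143584 + 3403176) = (1/4284370 + (-2265224 - 2249434))/3546760 = (1/4284370 - 4514658)*(1/3546760) = -19342465295459/4284370*1/3546760 = -19342465295459/15195632141200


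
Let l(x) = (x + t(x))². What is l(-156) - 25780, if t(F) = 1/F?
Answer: -35092511/24336 ≈ -1442.0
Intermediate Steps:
l(x) = (x + 1/x)²
l(-156) - 25780 = (1 + (-156)²)²/(-156)² - 25780 = (1 + 24336)²/24336 - 25780 = (1/24336)*24337² - 25780 = (1/24336)*592289569 - 25780 = 592289569/24336 - 25780 = -35092511/24336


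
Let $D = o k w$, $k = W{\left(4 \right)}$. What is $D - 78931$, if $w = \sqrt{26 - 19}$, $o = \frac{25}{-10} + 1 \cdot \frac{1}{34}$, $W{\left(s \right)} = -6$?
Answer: $-78931 + \frac{252 \sqrt{7}}{17} \approx -78892.0$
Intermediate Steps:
$o = - \frac{42}{17}$ ($o = 25 \left(- \frac{1}{10}\right) + 1 \cdot \frac{1}{34} = - \frac{5}{2} + \frac{1}{34} = - \frac{42}{17} \approx -2.4706$)
$w = \sqrt{7} \approx 2.6458$
$k = -6$
$D = \frac{252 \sqrt{7}}{17}$ ($D = \left(- \frac{42}{17}\right) \left(-6\right) \sqrt{7} = \frac{252 \sqrt{7}}{17} \approx 39.219$)
$D - 78931 = \frac{252 \sqrt{7}}{17} - 78931 = -78931 + \frac{252 \sqrt{7}}{17}$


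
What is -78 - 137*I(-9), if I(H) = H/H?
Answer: -215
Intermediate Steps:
I(H) = 1
-78 - 137*I(-9) = -78 - 137*1 = -78 - 137 = -215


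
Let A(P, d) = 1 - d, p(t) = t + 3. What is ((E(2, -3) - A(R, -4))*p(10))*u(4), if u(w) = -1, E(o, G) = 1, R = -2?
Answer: 52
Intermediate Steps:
p(t) = 3 + t
((E(2, -3) - A(R, -4))*p(10))*u(4) = ((1 - (1 - 1*(-4)))*(3 + 10))*(-1) = ((1 - (1 + 4))*13)*(-1) = ((1 - 1*5)*13)*(-1) = ((1 - 5)*13)*(-1) = -4*13*(-1) = -52*(-1) = 52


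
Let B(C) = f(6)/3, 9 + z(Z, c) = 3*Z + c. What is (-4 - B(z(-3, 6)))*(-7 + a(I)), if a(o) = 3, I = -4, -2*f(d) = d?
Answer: 12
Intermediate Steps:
f(d) = -d/2
z(Z, c) = -9 + c + 3*Z (z(Z, c) = -9 + (3*Z + c) = -9 + (c + 3*Z) = -9 + c + 3*Z)
B(C) = -1 (B(C) = -1/2*6/3 = -3*1/3 = -1)
(-4 - B(z(-3, 6)))*(-7 + a(I)) = (-4 - 1*(-1))*(-7 + 3) = (-4 + 1)*(-4) = -3*(-4) = 12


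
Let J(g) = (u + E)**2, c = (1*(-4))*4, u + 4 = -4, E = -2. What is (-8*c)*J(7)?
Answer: 12800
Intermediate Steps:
u = -8 (u = -4 - 4 = -8)
c = -16 (c = -4*4 = -16)
J(g) = 100 (J(g) = (-8 - 2)**2 = (-10)**2 = 100)
(-8*c)*J(7) = -8*(-16)*100 = 128*100 = 12800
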